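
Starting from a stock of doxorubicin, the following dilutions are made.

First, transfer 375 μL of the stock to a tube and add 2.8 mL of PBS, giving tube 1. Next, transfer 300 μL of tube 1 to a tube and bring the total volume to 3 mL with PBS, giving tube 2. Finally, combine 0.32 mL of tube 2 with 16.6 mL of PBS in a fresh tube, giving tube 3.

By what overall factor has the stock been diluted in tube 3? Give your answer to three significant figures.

Step 1: 375 μL + 2.8 mL = 3175 μL total → factor 3175/375 = 8.4667
Step 2: 300 μL brought to 3 mL → factor 3000/300 = 10
Step 3: 0.32 mL + 16.6 mL = 16.92 mL total → factor 16.92/0.32 = 52.875
Overall dilution factor = 8.4667 × 10 × 52.875 = 4476.8

4.48 × 10^3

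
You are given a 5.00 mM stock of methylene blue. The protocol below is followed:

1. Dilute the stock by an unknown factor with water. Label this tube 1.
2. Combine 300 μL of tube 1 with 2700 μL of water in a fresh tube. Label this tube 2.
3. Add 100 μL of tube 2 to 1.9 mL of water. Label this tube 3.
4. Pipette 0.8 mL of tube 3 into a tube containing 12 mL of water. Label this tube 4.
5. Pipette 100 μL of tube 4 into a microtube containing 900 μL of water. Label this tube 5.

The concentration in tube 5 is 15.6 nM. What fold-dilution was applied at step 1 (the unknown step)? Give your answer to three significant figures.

10.0-fold

Step 1: unknown factor x
Step 2: 300 μL + 2700 μL = 3000 μL total → factor 3000/300 = 10
Step 3: 100 μL + 1.9 mL = 2000 μL total → factor 2000/100 = 20
Step 4: 0.8 mL + 12 mL = 12.8 mL total → factor 12.8/0.8 = 16
Step 5: 100 μL + 900 μL = 1000 μL total → factor 1000/100 = 10
Product of known-step factors = 32000
Overall factor = 5.00 mM / (15.6 nM) = 3.2051 × 10^5
x = 3.2051 × 10^5 / 32000 = 10.0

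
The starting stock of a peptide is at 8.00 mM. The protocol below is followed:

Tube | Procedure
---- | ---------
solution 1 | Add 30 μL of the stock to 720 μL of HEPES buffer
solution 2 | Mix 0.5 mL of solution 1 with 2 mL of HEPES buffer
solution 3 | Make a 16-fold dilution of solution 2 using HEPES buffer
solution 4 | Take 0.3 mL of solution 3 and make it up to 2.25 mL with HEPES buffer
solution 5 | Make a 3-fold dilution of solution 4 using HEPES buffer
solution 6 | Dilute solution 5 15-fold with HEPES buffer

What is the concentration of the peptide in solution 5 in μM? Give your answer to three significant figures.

0.178 μM

Step 1: 30 μL + 720 μL = 750 μL total → factor 750/30 = 25
Step 2: 0.5 mL + 2 mL = 2.5 mL total → factor 2.5/0.5 = 5
Step 3: 16-fold → factor 16
Step 4: 0.3 mL brought to 2.25 mL → factor 2.25/0.3 = 7.5
Step 5: 3-fold → factor 3
Dilution factor through solution 5 = 25 × 5 × 16 × 7.5 × 3 = 45000
[solution 5] = 8.00 mM / 45000 = 0.0001778 mM = 0.178 μM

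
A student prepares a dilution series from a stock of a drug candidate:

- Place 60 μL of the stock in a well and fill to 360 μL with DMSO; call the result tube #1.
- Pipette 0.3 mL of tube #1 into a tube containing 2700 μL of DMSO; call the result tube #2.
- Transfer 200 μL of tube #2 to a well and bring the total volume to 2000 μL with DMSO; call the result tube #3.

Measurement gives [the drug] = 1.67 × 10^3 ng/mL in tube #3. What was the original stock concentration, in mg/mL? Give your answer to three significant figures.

Step 1: 60 μL brought to 360 μL → factor 360/60 = 6
Step 2: 0.3 mL + 2700 μL = 3 mL total → factor 3/0.3 = 10
Step 3: 200 μL brought to 2000 μL → factor 2000/200 = 10
Overall dilution factor = 6 × 10 × 10 = 600
Stock = 1.67 × 10^3 ng/mL × 600 = 1.002 × 10^6 ng/mL = 1.00 mg/mL

1.00 mg/mL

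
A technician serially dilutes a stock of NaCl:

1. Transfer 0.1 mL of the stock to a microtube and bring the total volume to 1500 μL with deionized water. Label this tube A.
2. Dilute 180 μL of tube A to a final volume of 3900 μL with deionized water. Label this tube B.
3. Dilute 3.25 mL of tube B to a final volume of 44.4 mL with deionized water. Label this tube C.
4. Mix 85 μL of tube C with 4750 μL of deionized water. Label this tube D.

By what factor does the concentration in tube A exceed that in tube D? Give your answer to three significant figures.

Step 1: 0.1 mL brought to 1500 μL → factor 1.5/0.1 = 15
Step 2: 180 μL brought to 3900 μL → factor 3900/180 = 21.667
Step 3: 3.25 mL brought to 44.4 mL → factor 44.4/3.25 = 13.662
Step 4: 85 μL + 4750 μL = 4835 μL total → factor 4835/85 = 56.882
Dilution factor to tube A = 15; to tube D = 2.5256 × 10^5
[tube A]/[tube D] = (factor to tube D)/(factor to tube A) = 2.5256 × 10^5/15 = 1.68 × 10^4

1.68 × 10^4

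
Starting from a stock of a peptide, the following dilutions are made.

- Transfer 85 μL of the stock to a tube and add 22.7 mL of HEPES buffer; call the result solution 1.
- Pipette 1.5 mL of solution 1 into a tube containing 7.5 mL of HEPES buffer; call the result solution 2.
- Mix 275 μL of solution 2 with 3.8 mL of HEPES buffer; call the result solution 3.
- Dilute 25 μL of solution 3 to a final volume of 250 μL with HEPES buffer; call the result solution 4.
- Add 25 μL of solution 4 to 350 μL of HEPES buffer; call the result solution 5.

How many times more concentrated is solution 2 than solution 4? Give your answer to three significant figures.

Step 1: 85 μL + 22.7 mL = 22785 μL total → factor 22785/85 = 268.06
Step 2: 1.5 mL + 7.5 mL = 9 mL total → factor 9/1.5 = 6
Step 3: 275 μL + 3.8 mL = 4075 μL total → factor 4075/275 = 14.818
Step 4: 25 μL brought to 250 μL → factor 250/25 = 10
Dilution factor to solution 2 = 1608.4; to solution 4 = 2.3833 × 10^5
[solution 2]/[solution 4] = (factor to solution 4)/(factor to solution 2) = 2.3833 × 10^5/1608.4 = 148

148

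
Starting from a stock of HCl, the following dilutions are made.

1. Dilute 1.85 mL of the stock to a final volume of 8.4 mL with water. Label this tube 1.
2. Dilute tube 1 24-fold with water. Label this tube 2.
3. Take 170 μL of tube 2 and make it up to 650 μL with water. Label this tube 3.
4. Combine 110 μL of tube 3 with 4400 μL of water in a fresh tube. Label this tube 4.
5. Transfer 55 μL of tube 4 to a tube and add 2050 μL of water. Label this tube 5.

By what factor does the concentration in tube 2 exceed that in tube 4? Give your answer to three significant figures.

Step 1: 1.85 mL brought to 8.4 mL → factor 8.4/1.85 = 4.5405
Step 2: 24-fold → factor 24
Step 3: 170 μL brought to 650 μL → factor 650/170 = 3.8235
Step 4: 110 μL + 4400 μL = 4510 μL total → factor 4510/110 = 41
Dilution factor to tube 2 = 108.97; to tube 4 = 17083
[tube 2]/[tube 4] = (factor to tube 4)/(factor to tube 2) = 17083/108.97 = 157

157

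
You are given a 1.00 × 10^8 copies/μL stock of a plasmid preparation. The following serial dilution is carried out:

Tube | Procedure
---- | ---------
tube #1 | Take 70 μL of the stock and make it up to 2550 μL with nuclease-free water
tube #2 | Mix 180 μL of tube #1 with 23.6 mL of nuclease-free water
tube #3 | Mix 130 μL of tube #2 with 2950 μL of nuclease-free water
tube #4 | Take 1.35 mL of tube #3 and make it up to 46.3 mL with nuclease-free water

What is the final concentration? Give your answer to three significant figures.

25.6 copies/μL

Step 1: 70 μL brought to 2550 μL → factor 2550/70 = 36.429
Step 2: 180 μL + 23.6 mL = 23780 μL total → factor 23780/180 = 132.11
Step 3: 130 μL + 2950 μL = 3080 μL total → factor 3080/130 = 23.692
Step 4: 1.35 mL brought to 46.3 mL → factor 46.3/1.35 = 34.296
Overall dilution factor = 36.429 × 132.11 × 23.692 × 34.296 = 3.9105 × 10^6
Final = 1.00 × 10^8 copies/μL / 3.9105 × 10^6 = 25.6 copies/μL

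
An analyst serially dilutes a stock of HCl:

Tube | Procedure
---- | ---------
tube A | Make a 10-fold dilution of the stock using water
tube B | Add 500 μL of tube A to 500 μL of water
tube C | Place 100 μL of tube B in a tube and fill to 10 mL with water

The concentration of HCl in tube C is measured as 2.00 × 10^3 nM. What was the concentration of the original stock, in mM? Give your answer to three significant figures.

Step 1: 10-fold → factor 10
Step 2: 500 μL + 500 μL = 1000 μL total → factor 1000/500 = 2
Step 3: 100 μL brought to 10 mL → factor 10000/100 = 100
Overall dilution factor = 10 × 2 × 100 = 2000
Stock = 2.00 × 10^3 nM × 2000 = 4.000 × 10^6 nM = 4.00 mM

4.00 mM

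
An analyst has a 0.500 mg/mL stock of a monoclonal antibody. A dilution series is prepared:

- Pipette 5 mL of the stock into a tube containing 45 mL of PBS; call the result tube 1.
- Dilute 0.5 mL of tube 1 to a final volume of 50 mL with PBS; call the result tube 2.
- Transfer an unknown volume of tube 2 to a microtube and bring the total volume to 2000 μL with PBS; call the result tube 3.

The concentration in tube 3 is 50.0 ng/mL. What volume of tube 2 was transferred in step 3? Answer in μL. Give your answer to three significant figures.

Step 1: 5 mL + 45 mL = 50 mL total → factor 50/5 = 10
Step 2: 0.5 mL brought to 50 mL → factor 50/0.5 = 100
Step 3: v brought to 2000 μL → factor = 2000 μL/v
Product of known-step factors = 1000
Overall factor = 0.500 mg/mL / (50.0 ng/mL) = 10000
Step-3 factor = 10000 / 1000 = 10
v = 2000 μL / 10 = 200 μL

200 μL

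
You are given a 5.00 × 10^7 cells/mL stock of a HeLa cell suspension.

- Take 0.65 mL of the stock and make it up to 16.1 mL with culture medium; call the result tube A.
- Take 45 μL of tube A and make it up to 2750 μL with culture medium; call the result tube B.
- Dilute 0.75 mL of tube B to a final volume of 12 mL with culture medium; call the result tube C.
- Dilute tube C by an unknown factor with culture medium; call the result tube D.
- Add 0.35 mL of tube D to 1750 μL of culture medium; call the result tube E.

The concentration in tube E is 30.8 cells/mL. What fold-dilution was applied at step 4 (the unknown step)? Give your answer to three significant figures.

Step 1: 0.65 mL brought to 16.1 mL → factor 16.1/0.65 = 24.769
Step 2: 45 μL brought to 2750 μL → factor 2750/45 = 61.111
Step 3: 0.75 mL brought to 12 mL → factor 12/0.75 = 16
Step 4: unknown factor x
Step 5: 0.35 mL + 1750 μL = 2.1 mL total → factor 2.1/0.35 = 6
Product of known-step factors = 1.4531 × 10^5
Overall factor = 5.00 × 10^7 cells/mL / (30.8 cells/mL) = 1.6234 × 10^6
x = 1.6234 × 10^6 / 1.4531 × 10^5 = 11.2

11.2-fold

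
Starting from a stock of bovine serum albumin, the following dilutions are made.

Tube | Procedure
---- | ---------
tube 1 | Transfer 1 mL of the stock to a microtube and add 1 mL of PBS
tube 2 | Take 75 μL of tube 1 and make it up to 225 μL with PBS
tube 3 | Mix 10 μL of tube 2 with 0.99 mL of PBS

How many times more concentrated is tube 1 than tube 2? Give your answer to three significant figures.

Step 1: 1 mL + 1 mL = 2 mL total → factor 2/1 = 2
Step 2: 75 μL brought to 225 μL → factor 225/75 = 3
Dilution factor to tube 1 = 2; to tube 2 = 6
[tube 1]/[tube 2] = (factor to tube 2)/(factor to tube 1) = 6/2 = 3.00

3.00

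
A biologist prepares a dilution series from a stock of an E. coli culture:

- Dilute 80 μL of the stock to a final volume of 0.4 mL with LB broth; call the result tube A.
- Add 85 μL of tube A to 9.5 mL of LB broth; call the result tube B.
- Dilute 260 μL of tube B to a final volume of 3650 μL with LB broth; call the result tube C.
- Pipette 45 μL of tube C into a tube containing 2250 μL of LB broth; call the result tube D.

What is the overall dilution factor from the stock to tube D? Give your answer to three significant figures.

4.04 × 10^5

Step 1: 80 μL brought to 0.4 mL → factor 400/80 = 5
Step 2: 85 μL + 9.5 mL = 9585 μL total → factor 9585/85 = 112.76
Step 3: 260 μL brought to 3650 μL → factor 3650/260 = 14.038
Step 4: 45 μL + 2250 μL = 2295 μL total → factor 2295/45 = 51
Overall dilution factor = 5 × 112.76 × 14.038 × 51 = 4.0368 × 10^5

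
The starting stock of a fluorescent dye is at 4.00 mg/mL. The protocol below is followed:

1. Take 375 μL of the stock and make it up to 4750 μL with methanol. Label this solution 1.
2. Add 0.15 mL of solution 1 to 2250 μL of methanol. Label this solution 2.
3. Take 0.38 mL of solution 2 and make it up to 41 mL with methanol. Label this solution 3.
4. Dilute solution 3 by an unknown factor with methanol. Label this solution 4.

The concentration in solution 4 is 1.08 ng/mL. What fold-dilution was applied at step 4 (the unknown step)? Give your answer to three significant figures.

169-fold

Step 1: 375 μL brought to 4750 μL → factor 4750/375 = 12.667
Step 2: 0.15 mL + 2250 μL = 2.4 mL total → factor 2.4/0.15 = 16
Step 3: 0.38 mL brought to 41 mL → factor 41/0.38 = 107.89
Step 4: unknown factor x
Product of known-step factors = 21867
Overall factor = 4.00 mg/mL / (1.08 ng/mL) = 3.7037 × 10^6
x = 3.7037 × 10^6 / 21867 = 169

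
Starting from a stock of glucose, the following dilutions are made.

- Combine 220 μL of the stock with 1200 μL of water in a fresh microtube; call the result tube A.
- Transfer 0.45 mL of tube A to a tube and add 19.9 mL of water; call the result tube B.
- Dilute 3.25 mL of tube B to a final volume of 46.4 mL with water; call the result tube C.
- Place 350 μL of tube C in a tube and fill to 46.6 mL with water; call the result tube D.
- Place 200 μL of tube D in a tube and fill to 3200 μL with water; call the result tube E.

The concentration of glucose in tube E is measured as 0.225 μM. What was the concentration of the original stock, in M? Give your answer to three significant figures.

2.00 M

Step 1: 220 μL + 1200 μL = 1420 μL total → factor 1420/220 = 6.4545
Step 2: 0.45 mL + 19.9 mL = 20.35 mL total → factor 20.35/0.45 = 45.222
Step 3: 3.25 mL brought to 46.4 mL → factor 46.4/3.25 = 14.277
Step 4: 350 μL brought to 46.6 mL → factor 46600/350 = 133.14
Step 5: 200 μL brought to 3200 μL → factor 3200/200 = 16
Overall dilution factor = 6.4545 × 45.222 × 14.277 × 133.14 × 16 = 8.8775 × 10^6
Stock = 0.225 μM × 8.8775 × 10^6 = 1.997 × 10^6 μM = 2.00 M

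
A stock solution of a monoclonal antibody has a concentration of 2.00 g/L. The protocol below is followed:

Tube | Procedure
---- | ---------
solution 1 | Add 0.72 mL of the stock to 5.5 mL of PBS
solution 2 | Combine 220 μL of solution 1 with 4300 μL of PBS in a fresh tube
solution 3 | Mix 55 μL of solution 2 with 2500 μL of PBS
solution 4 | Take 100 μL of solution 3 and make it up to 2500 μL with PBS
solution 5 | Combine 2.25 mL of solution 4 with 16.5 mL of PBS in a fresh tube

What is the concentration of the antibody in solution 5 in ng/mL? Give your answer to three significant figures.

Step 1: 0.72 mL + 5.5 mL = 6.22 mL total → factor 6.22/0.72 = 8.6389
Step 2: 220 μL + 4300 μL = 4520 μL total → factor 4520/220 = 20.545
Step 3: 55 μL + 2500 μL = 2555 μL total → factor 2555/55 = 46.455
Step 4: 100 μL brought to 2500 μL → factor 2500/100 = 25
Step 5: 2.25 mL + 16.5 mL = 18.75 mL total → factor 18.75/2.25 = 8.3333
Overall dilution factor = 8.6389 × 20.545 × 46.455 × 25 × 8.3333 = 1.7178 × 10^6
Final = 2.00 g/L / 1.7178 × 10^6 = 1.164 × 10^-6 g/L = 1.16 ng/mL

1.16 ng/mL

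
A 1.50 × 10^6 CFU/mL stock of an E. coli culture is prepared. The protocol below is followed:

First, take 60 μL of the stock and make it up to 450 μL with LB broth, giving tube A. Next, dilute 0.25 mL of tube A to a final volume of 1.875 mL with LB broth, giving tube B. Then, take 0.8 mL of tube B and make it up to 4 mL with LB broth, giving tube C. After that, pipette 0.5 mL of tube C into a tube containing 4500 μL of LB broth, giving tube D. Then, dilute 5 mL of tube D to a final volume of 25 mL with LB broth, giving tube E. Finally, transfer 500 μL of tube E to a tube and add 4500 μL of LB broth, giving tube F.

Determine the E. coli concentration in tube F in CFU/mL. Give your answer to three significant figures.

Step 1: 60 μL brought to 450 μL → factor 450/60 = 7.5
Step 2: 0.25 mL brought to 1.875 mL → factor 1.875/0.25 = 7.5
Step 3: 0.8 mL brought to 4 mL → factor 4/0.8 = 5
Step 4: 0.5 mL + 4500 μL = 5 mL total → factor 5/0.5 = 10
Step 5: 5 mL brought to 25 mL → factor 25/5 = 5
Step 6: 500 μL + 4500 μL = 5000 μL total → factor 5000/500 = 10
Overall dilution factor = 7.5 × 7.5 × 5 × 10 × 5 × 10 = 1.4062 × 10^5
Final = 1.50 × 10^6 CFU/mL / 1.4062 × 10^5 = 10.7 CFU/mL

10.7 CFU/mL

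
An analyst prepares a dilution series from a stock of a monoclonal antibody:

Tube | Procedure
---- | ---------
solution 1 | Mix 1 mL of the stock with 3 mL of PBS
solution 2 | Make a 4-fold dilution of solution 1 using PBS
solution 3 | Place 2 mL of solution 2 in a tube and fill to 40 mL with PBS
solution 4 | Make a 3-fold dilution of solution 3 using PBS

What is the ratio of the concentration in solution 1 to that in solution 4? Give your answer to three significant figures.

240

Step 1: 1 mL + 3 mL = 4 mL total → factor 4/1 = 4
Step 2: 4-fold → factor 4
Step 3: 2 mL brought to 40 mL → factor 40/2 = 20
Step 4: 3-fold → factor 3
Dilution factor to solution 1 = 4; to solution 4 = 960
[solution 1]/[solution 4] = (factor to solution 4)/(factor to solution 1) = 960/4 = 240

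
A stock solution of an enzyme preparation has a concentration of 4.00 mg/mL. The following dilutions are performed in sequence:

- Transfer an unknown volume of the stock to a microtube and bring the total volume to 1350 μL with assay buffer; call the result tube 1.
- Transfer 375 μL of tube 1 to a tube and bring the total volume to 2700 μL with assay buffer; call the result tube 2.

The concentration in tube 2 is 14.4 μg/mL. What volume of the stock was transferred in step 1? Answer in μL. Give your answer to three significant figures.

35.0 μL

Step 1: v brought to 1350 μL → factor = 1350 μL/v
Step 2: 375 μL brought to 2700 μL → factor 2700/375 = 7.2
Product of known-step factors = 7.2
Overall factor = 4.00 mg/mL / (14.4 μg/mL) = 277.78
Step-1 factor = 277.78 / 7.2 = 38.58
v = 1350 μL / 38.58 = 35.0 μL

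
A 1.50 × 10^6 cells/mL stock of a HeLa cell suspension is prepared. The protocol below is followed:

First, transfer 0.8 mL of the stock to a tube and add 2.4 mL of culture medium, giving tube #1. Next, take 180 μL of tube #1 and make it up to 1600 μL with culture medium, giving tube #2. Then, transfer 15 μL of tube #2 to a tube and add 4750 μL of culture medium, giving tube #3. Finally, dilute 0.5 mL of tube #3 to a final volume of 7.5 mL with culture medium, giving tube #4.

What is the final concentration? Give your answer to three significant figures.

Step 1: 0.8 mL + 2.4 mL = 3.2 mL total → factor 3.2/0.8 = 4
Step 2: 180 μL brought to 1600 μL → factor 1600/180 = 8.8889
Step 3: 15 μL + 4750 μL = 4765 μL total → factor 4765/15 = 317.67
Step 4: 0.5 mL brought to 7.5 mL → factor 7.5/0.5 = 15
Overall dilution factor = 4 × 8.8889 × 317.67 × 15 = 1.6942 × 10^5
Final = 1.50 × 10^6 cells/mL / 1.6942 × 10^5 = 8.85 cells/mL

8.85 cells/mL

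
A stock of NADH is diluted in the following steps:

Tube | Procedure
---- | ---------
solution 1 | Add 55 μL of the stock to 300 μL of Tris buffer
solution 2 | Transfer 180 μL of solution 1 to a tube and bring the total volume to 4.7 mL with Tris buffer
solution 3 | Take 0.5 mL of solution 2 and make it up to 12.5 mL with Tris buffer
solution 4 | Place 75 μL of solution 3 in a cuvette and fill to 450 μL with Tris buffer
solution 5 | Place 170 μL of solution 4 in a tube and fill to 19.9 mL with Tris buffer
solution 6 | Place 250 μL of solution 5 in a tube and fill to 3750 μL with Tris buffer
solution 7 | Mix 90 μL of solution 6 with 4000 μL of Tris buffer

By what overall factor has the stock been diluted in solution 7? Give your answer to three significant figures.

Step 1: 55 μL + 300 μL = 355 μL total → factor 355/55 = 6.4545
Step 2: 180 μL brought to 4.7 mL → factor 4700/180 = 26.111
Step 3: 0.5 mL brought to 12.5 mL → factor 12.5/0.5 = 25
Step 4: 75 μL brought to 450 μL → factor 450/75 = 6
Step 5: 170 μL brought to 19.9 mL → factor 19900/170 = 117.06
Step 6: 250 μL brought to 3750 μL → factor 3750/250 = 15
Step 7: 90 μL + 4000 μL = 4090 μL total → factor 4090/90 = 45.444
Overall dilution factor = 6.4545 × 26.111 × 25 × 6 × 117.06 × 15 × 45.444 = 2.0172 × 10^9

2.02 × 10^9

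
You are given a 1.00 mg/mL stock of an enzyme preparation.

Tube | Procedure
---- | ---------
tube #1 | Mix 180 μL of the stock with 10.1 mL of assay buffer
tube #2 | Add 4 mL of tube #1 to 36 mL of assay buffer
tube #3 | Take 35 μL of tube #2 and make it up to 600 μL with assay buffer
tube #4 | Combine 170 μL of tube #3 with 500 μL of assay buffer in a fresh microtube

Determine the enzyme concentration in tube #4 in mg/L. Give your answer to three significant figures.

0.0259 mg/L

Step 1: 180 μL + 10.1 mL = 10280 μL total → factor 10280/180 = 57.111
Step 2: 4 mL + 36 mL = 40 mL total → factor 40/4 = 10
Step 3: 35 μL brought to 600 μL → factor 600/35 = 17.143
Step 4: 170 μL + 500 μL = 670 μL total → factor 670/170 = 3.9412
Overall dilution factor = 57.111 × 10 × 17.143 × 3.9412 = 38586
Final = 1.00 mg/mL / 38586 = 2.592 × 10^-5 mg/mL = 0.0259 mg/L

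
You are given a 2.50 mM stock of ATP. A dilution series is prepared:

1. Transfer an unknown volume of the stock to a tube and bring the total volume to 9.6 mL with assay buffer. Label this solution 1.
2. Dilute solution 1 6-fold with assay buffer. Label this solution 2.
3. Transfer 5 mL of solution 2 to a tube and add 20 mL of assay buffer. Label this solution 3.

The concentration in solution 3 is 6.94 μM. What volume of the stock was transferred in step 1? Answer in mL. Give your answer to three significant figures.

Step 1: v brought to 9.6 mL → factor = 9.6 mL/v
Step 2: 6-fold → factor 6
Step 3: 5 mL + 20 mL = 25 mL total → factor 25/5 = 5
Product of known-step factors = 30
Overall factor = 2.50 mM / (6.94 μM) = 360.23
Step-1 factor = 360.23 / 30 = 12.008
v = 9.6 mL / 12.008 = 0.799 mL

0.799 mL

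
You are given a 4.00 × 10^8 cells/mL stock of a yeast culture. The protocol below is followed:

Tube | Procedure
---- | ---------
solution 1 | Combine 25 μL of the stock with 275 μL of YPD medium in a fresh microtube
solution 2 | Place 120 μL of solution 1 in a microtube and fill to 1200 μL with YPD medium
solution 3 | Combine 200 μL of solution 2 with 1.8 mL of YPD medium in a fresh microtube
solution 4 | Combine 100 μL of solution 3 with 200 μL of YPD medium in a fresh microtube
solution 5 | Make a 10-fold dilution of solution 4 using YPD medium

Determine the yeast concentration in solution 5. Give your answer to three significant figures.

1.11 × 10^4 cells/mL

Step 1: 25 μL + 275 μL = 300 μL total → factor 300/25 = 12
Step 2: 120 μL brought to 1200 μL → factor 1200/120 = 10
Step 3: 200 μL + 1.8 mL = 2000 μL total → factor 2000/200 = 10
Step 4: 100 μL + 200 μL = 300 μL total → factor 300/100 = 3
Step 5: 10-fold → factor 10
Overall dilution factor = 12 × 10 × 10 × 3 × 10 = 36000
Final = 4.00 × 10^8 cells/mL / 36000 = 1.11 × 10^4 cells/mL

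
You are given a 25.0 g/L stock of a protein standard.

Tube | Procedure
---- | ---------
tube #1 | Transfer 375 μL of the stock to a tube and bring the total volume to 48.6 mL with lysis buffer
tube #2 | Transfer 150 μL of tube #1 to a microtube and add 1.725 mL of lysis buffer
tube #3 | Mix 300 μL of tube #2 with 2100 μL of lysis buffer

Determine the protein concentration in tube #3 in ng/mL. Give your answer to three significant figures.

1.93 × 10^3 ng/mL

Step 1: 375 μL brought to 48.6 mL → factor 48600/375 = 129.6
Step 2: 150 μL + 1.725 mL = 1875 μL total → factor 1875/150 = 12.5
Step 3: 300 μL + 2100 μL = 2400 μL total → factor 2400/300 = 8
Overall dilution factor = 129.6 × 12.5 × 8 = 12960
Final = 25.0 g/L / 12960 = 0.001929 g/L = 1.93 × 10^3 ng/mL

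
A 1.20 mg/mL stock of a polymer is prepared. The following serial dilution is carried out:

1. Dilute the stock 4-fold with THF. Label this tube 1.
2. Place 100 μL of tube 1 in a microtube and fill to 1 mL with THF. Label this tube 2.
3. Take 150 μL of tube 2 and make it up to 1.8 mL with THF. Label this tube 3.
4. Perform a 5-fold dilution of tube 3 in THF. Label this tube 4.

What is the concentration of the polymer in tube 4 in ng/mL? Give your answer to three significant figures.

Step 1: 4-fold → factor 4
Step 2: 100 μL brought to 1 mL → factor 1000/100 = 10
Step 3: 150 μL brought to 1.8 mL → factor 1800/150 = 12
Step 4: 5-fold → factor 5
Overall dilution factor = 4 × 10 × 12 × 5 = 2400
Final = 1.20 mg/mL / 2400 = 0.0005000 mg/mL = 500 ng/mL

500 ng/mL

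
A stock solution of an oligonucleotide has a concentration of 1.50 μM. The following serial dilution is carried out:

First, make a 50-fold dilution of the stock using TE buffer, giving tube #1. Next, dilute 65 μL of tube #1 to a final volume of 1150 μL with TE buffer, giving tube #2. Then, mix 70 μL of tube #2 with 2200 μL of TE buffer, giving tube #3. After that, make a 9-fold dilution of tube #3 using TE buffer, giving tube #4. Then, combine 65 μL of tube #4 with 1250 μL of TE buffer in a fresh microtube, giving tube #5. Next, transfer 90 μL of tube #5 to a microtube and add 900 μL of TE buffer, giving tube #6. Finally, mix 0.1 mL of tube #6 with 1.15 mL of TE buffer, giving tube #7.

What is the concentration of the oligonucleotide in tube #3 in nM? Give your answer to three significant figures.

0.0523 nM

Step 1: 50-fold → factor 50
Step 2: 65 μL brought to 1150 μL → factor 1150/65 = 17.692
Step 3: 70 μL + 2200 μL = 2270 μL total → factor 2270/70 = 32.429
Dilution factor through tube #3 = 50 × 17.692 × 32.429 = 28687
[tube #3] = 1.50 μM / 28687 = 5.229 × 10^-5 μM = 0.0523 nM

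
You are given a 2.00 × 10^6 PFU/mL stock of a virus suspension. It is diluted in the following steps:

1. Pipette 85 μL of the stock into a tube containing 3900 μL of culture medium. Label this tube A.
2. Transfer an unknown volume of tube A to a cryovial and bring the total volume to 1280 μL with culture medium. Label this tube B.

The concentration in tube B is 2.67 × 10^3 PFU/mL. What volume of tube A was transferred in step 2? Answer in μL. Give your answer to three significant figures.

80.1 μL

Step 1: 85 μL + 3900 μL = 3985 μL total → factor 3985/85 = 46.882
Step 2: v brought to 1280 μL → factor = 1280 μL/v
Product of known-step factors = 46.882
Overall factor = 2.00 × 10^6 PFU/mL / (2.67 × 10^3 PFU/mL) = 749.06
Step-2 factor = 749.06 / 46.882 = 15.978
v = 1280 μL / 15.978 = 80.1 μL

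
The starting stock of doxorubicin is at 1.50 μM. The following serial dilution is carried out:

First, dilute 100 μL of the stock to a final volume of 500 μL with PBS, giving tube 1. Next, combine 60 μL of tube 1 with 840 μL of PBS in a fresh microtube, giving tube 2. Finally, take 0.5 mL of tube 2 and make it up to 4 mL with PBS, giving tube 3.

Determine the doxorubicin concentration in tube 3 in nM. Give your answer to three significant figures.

Step 1: 100 μL brought to 500 μL → factor 500/100 = 5
Step 2: 60 μL + 840 μL = 900 μL total → factor 900/60 = 15
Step 3: 0.5 mL brought to 4 mL → factor 4/0.5 = 8
Overall dilution factor = 5 × 15 × 8 = 600
Final = 1.50 μM / 600 = 0.002500 μM = 2.50 nM

2.50 nM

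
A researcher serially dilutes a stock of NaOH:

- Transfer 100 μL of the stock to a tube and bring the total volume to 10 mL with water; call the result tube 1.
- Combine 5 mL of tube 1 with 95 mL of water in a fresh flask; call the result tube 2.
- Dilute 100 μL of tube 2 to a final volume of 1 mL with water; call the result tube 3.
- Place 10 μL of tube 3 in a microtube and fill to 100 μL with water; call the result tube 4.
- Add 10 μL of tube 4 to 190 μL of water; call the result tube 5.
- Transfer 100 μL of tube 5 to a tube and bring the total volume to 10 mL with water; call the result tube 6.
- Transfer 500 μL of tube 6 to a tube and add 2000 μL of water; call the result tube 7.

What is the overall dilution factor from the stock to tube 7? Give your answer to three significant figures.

2.00 × 10^9

Step 1: 100 μL brought to 10 mL → factor 10000/100 = 100
Step 2: 5 mL + 95 mL = 100 mL total → factor 100/5 = 20
Step 3: 100 μL brought to 1 mL → factor 1000/100 = 10
Step 4: 10 μL brought to 100 μL → factor 100/10 = 10
Step 5: 10 μL + 190 μL = 200 μL total → factor 200/10 = 20
Step 6: 100 μL brought to 10 mL → factor 10000/100 = 100
Step 7: 500 μL + 2000 μL = 2500 μL total → factor 2500/500 = 5
Overall dilution factor = 100 × 20 × 10 × 10 × 20 × 100 × 5 = 2 × 10^9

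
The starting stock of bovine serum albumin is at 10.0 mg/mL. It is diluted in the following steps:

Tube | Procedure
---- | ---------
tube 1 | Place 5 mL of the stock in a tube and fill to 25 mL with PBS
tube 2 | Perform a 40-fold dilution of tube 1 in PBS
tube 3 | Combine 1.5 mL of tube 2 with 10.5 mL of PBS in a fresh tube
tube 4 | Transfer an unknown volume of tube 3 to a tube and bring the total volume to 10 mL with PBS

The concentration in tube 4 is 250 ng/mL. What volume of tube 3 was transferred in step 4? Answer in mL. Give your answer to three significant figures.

Step 1: 5 mL brought to 25 mL → factor 25/5 = 5
Step 2: 40-fold → factor 40
Step 3: 1.5 mL + 10.5 mL = 12 mL total → factor 12/1.5 = 8
Step 4: v brought to 10 mL → factor = 10 mL/v
Product of known-step factors = 1600
Overall factor = 10.0 mg/mL / (250 ng/mL) = 40000
Step-4 factor = 40000 / 1600 = 25
v = 10 mL / 25 = 0.400 mL

0.400 mL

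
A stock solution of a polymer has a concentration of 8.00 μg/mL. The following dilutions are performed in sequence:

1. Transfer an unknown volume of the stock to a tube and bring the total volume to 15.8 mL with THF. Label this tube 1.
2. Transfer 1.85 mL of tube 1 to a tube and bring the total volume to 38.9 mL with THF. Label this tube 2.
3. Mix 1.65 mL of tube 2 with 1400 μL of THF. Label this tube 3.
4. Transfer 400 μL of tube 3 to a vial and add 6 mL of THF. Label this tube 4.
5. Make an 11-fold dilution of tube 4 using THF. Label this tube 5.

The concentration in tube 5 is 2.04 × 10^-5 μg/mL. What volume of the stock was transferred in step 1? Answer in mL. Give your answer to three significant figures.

0.276 mL

Step 1: v brought to 15.8 mL → factor = 15.8 mL/v
Step 2: 1.85 mL brought to 38.9 mL → factor 38.9/1.85 = 21.027
Step 3: 1.65 mL + 1400 μL = 3.05 mL total → factor 3.05/1.65 = 1.8485
Step 4: 400 μL + 6 mL = 6400 μL total → factor 6400/400 = 16
Step 5: 11-fold → factor 11
Product of known-step factors = 6840.8
Overall factor = 8.00 μg/mL / (2.04 × 10^-5 μg/mL) = 3.9216 × 10^5
Step-1 factor = 3.9216 × 10^5 / 6840.8 = 57.326
v = 15.8 mL / 57.326 = 0.276 mL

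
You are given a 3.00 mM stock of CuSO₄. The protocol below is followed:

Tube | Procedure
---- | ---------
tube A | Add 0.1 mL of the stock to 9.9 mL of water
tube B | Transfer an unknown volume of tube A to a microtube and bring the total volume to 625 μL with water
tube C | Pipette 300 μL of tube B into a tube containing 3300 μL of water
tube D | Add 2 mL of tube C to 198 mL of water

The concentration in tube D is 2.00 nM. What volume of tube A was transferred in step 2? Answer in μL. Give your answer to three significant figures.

Step 1: 0.1 mL + 9.9 mL = 10 mL total → factor 10/0.1 = 100
Step 2: v brought to 625 μL → factor = 625 μL/v
Step 3: 300 μL + 3300 μL = 3600 μL total → factor 3600/300 = 12
Step 4: 2 mL + 198 mL = 200 mL total → factor 200/2 = 100
Product of known-step factors = 1.2 × 10^5
Overall factor = 3.00 mM / (2.00 nM) = 1.5 × 10^6
Step-2 factor = 1.5 × 10^6 / 1.2 × 10^5 = 12.5
v = 625 μL / 12.5 = 50.0 μL

50.0 μL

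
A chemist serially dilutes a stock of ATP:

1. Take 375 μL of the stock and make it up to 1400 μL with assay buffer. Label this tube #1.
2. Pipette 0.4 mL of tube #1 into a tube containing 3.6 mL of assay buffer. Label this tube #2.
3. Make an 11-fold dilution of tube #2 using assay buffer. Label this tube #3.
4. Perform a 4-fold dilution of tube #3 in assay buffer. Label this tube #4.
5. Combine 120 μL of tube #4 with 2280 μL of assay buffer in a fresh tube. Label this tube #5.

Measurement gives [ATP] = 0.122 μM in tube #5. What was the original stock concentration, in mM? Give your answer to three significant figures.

Step 1: 375 μL brought to 1400 μL → factor 1400/375 = 3.7333
Step 2: 0.4 mL + 3.6 mL = 4 mL total → factor 4/0.4 = 10
Step 3: 11-fold → factor 11
Step 4: 4-fold → factor 4
Step 5: 120 μL + 2280 μL = 2400 μL total → factor 2400/120 = 20
Overall dilution factor = 3.7333 × 10 × 11 × 4 × 20 = 32853
Stock = 0.122 μM × 32853 = 4008 μM = 4.01 mM

4.01 mM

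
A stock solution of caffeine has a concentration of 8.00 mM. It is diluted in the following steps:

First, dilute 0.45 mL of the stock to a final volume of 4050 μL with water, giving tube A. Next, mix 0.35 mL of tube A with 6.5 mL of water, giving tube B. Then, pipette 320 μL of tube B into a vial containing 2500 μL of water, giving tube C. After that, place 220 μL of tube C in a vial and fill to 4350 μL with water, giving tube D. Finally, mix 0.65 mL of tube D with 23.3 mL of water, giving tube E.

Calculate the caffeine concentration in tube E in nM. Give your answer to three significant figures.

Step 1: 0.45 mL brought to 4050 μL → factor 4.05/0.45 = 9
Step 2: 0.35 mL + 6.5 mL = 6.85 mL total → factor 6.85/0.35 = 19.571
Step 3: 320 μL + 2500 μL = 2820 μL total → factor 2820/320 = 8.8125
Step 4: 220 μL brought to 4350 μL → factor 4350/220 = 19.773
Step 5: 0.65 mL + 23.3 mL = 23.95 mL total → factor 23.95/0.65 = 36.846
Dilution factor through tube E = 9 × 19.571 × 8.8125 × 19.773 × 36.846 = 1.1309 × 10^6
[tube E] = 8.00 mM / 1.1309 × 10^6 = 7.074 × 10^-6 mM = 7.07 nM

7.07 nM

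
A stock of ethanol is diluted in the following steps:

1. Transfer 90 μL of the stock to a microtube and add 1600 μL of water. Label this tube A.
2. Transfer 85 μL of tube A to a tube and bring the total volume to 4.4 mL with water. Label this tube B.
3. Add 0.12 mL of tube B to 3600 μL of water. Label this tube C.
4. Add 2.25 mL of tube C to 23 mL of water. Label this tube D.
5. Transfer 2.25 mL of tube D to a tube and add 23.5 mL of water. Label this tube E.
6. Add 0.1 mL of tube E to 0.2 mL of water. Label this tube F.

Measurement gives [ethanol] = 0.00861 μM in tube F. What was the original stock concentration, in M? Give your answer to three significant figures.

Step 1: 90 μL + 1600 μL = 1690 μL total → factor 1690/90 = 18.778
Step 2: 85 μL brought to 4.4 mL → factor 4400/85 = 51.765
Step 3: 0.12 mL + 3600 μL = 3.72 mL total → factor 3.72/0.12 = 31
Step 4: 2.25 mL + 23 mL = 25.25 mL total → factor 25.25/2.25 = 11.222
Step 5: 2.25 mL + 23.5 mL = 25.75 mL total → factor 25.75/2.25 = 11.444
Step 6: 0.1 mL + 0.2 mL = 0.3 mL total → factor 0.3/0.1 = 3
Overall dilution factor = 18.778 × 51.765 × 31 × 11.222 × 11.444 × 3 = 1.161 × 10^7
Stock = 0.00861 μM × 1.161 × 10^7 = 9.996 × 10^4 μM = 0.100 M

0.100 M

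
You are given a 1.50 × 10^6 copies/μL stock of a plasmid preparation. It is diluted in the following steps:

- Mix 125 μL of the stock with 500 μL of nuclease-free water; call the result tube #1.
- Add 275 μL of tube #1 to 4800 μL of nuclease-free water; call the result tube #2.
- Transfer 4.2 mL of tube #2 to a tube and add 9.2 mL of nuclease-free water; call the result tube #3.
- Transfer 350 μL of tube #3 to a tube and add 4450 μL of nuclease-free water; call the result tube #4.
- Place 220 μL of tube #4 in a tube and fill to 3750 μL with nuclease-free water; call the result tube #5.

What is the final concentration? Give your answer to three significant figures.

Step 1: 125 μL + 500 μL = 625 μL total → factor 625/125 = 5
Step 2: 275 μL + 4800 μL = 5075 μL total → factor 5075/275 = 18.455
Step 3: 4.2 mL + 9.2 mL = 13.4 mL total → factor 13.4/4.2 = 3.1905
Step 4: 350 μL + 4450 μL = 4800 μL total → factor 4800/350 = 13.714
Step 5: 220 μL brought to 3750 μL → factor 3750/220 = 17.045
Overall dilution factor = 5 × 18.455 × 3.1905 × 13.714 × 17.045 = 68819
Final = 1.50 × 10^6 copies/μL / 68819 = 21.8 copies/μL

21.8 copies/μL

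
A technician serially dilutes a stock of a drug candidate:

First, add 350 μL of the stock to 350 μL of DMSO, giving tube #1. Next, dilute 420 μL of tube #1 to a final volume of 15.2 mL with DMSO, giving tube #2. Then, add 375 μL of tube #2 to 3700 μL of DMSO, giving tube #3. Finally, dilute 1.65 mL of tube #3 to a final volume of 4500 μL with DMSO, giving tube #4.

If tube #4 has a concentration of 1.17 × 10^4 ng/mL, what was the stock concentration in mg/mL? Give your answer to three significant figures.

Step 1: 350 μL + 350 μL = 700 μL total → factor 700/350 = 2
Step 2: 420 μL brought to 15.2 mL → factor 15200/420 = 36.19
Step 3: 375 μL + 3700 μL = 4075 μL total → factor 4075/375 = 10.867
Step 4: 1.65 mL brought to 4500 μL → factor 4.5/1.65 = 2.7273
Overall dilution factor = 2 × 36.19 × 10.867 × 2.7273 = 2145.1
Stock = 1.17 × 10^4 ng/mL × 2145.1 = 2.510 × 10^7 ng/mL = 25.1 mg/mL

25.1 mg/mL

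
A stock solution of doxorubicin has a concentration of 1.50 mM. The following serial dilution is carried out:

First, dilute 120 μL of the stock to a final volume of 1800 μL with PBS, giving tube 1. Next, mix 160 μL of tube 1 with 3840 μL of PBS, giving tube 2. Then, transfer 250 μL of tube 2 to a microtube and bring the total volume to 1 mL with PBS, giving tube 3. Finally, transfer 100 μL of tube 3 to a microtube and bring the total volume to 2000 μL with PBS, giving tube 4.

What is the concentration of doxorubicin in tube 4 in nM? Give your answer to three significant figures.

50.0 nM

Step 1: 120 μL brought to 1800 μL → factor 1800/120 = 15
Step 2: 160 μL + 3840 μL = 4000 μL total → factor 4000/160 = 25
Step 3: 250 μL brought to 1 mL → factor 1000/250 = 4
Step 4: 100 μL brought to 2000 μL → factor 2000/100 = 20
Overall dilution factor = 15 × 25 × 4 × 20 = 30000
Final = 1.50 mM / 30000 = 5.000 × 10^-5 mM = 50.0 nM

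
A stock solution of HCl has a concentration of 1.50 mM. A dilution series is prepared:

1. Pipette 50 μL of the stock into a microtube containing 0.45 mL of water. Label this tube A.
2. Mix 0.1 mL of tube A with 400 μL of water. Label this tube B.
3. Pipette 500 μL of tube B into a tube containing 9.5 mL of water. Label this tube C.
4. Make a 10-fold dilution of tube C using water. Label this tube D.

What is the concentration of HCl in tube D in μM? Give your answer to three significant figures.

Step 1: 50 μL + 0.45 mL = 500 μL total → factor 500/50 = 10
Step 2: 0.1 mL + 400 μL = 0.5 mL total → factor 0.5/0.1 = 5
Step 3: 500 μL + 9.5 mL = 10000 μL total → factor 10000/500 = 20
Step 4: 10-fold → factor 10
Overall dilution factor = 10 × 5 × 20 × 10 = 10000
Final = 1.50 mM / 10000 = 0.0001500 mM = 0.150 μM

0.150 μM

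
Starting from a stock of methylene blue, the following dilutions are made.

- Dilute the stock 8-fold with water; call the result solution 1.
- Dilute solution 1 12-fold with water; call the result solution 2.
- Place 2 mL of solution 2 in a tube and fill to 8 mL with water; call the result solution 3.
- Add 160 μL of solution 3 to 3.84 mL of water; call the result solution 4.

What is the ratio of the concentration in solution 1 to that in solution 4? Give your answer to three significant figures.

Step 1: 8-fold → factor 8
Step 2: 12-fold → factor 12
Step 3: 2 mL brought to 8 mL → factor 8/2 = 4
Step 4: 160 μL + 3.84 mL = 4000 μL total → factor 4000/160 = 25
Dilution factor to solution 1 = 8; to solution 4 = 9600
[solution 1]/[solution 4] = (factor to solution 4)/(factor to solution 1) = 9600/8 = 1.20 × 10^3

1.20 × 10^3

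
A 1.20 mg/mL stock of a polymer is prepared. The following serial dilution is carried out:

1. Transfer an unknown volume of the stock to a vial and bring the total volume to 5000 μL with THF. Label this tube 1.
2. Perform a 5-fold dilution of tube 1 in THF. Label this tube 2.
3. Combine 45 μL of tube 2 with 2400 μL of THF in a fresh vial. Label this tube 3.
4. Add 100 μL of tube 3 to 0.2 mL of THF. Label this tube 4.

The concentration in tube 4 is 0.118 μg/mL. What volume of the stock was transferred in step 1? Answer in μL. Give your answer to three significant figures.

Step 1: v brought to 5000 μL → factor = 5000 μL/v
Step 2: 5-fold → factor 5
Step 3: 45 μL + 2400 μL = 2445 μL total → factor 2445/45 = 54.333
Step 4: 100 μL + 0.2 mL = 300 μL total → factor 300/100 = 3
Product of known-step factors = 815
Overall factor = 1.20 mg/mL / (0.118 μg/mL) = 10169
Step-1 factor = 10169 / 815 = 12.478
v = 5000 μL / 12.478 = 401 μL

401 μL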